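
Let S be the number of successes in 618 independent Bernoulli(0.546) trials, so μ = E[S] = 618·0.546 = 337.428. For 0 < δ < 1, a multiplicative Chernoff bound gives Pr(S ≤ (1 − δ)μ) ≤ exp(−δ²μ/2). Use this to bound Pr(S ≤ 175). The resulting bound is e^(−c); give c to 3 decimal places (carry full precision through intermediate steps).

Write 175 = (1 − δ)μ, so δ = 1 − 175/337.428 = 0.4813708…
Then the exponent is δ²μ/2 = (μ − 175)²/(2μ) = 39.094051.

39.094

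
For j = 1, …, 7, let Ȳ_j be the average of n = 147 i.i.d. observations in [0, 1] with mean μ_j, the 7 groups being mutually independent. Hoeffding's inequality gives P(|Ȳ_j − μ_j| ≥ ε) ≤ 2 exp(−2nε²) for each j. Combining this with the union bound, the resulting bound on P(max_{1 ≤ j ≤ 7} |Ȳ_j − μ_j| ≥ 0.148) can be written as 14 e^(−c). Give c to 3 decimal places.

6.440

Union bound over the 7 events: P(max_{1 ≤ j ≤ 7} |Ȳ_j − μ_j| ≥ 0.148) ≤ 7·2·exp(−2nε²) = 14 exp(−2·147·0.148²).
So c = 2·147·0.148² = 6.4398.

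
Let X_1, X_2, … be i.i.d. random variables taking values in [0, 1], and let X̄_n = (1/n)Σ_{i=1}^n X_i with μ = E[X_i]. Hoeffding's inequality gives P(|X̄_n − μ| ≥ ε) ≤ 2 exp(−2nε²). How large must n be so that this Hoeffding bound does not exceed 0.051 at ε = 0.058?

546

Require 2·exp(−2nε²) ≤ 0.051, i.e. 2nε² ≥ ln(2/0.051) = 3.669077.
So n ≥ 3.669077 / (2·0.058²) = 545.344.
The smallest integer n is 546.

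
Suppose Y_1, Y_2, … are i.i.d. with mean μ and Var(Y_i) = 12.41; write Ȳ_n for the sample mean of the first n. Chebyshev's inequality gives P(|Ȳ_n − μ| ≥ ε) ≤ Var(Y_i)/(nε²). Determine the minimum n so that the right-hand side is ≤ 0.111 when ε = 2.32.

21

Require 12.41/(n·2.32²) ≤ 0.111, i.e. n ≥ 12.41/(0.111·2.32²) = 20.772.
The smallest integer n is 21.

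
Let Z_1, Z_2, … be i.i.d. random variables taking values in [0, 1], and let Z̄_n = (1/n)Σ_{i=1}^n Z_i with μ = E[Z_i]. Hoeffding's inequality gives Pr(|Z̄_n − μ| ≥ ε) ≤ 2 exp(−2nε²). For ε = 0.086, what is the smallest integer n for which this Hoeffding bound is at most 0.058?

240

Require 2·exp(−2nε²) ≤ 0.058, i.e. 2nε² ≥ ln(2/0.058) = 3.540459.
So n ≥ 3.540459 / (2·0.086²) = 239.350.
The smallest integer n is 240.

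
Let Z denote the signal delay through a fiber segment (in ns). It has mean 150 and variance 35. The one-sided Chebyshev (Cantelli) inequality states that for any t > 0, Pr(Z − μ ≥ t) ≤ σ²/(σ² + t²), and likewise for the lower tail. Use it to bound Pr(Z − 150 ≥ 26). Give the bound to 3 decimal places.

Here σ² = 35 and t = 26, so σ² + t² = 711.
Cantelli's bound: 35/711 = 0.0492.

0.049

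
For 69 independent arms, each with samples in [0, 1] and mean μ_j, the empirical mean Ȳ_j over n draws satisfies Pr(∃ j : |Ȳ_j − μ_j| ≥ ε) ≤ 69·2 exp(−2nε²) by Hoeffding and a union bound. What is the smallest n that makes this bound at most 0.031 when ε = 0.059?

Need 2·69·exp(−2nε²) ≤ 0.031, i.e. exp(−2nε²) ≤ 0.031/138.
So 2nε² ≥ ln(138/0.031) = 8.401022.
Hence n ≥ 8.401022/(2·0.059²) = 1206.697.
The smallest integer n is 1207.

1207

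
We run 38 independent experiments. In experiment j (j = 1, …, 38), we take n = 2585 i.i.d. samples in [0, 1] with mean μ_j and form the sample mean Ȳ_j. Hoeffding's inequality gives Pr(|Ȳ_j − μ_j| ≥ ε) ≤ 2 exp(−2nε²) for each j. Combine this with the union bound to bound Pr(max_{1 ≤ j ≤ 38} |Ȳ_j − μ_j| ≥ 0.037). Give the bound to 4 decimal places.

0.0641

Per-experiment Hoeffding bound: 2·exp(−2·2585·0.037²) = 2·exp(−7.07773) = 0.0016874.
Union bound over 38 events: 38·0.0016874 = 0.06412.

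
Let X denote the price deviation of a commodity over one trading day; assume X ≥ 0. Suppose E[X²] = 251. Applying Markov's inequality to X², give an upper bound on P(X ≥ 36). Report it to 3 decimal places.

0.194

Since X ≥ 0, the event {X ≥ 36} is the same as {X² ≥ 1296}.
Markov's inequality applied to X² gives P(X² ≥ 1296) ≤ E[X²]/1296 = 251/1296 = 0.1937.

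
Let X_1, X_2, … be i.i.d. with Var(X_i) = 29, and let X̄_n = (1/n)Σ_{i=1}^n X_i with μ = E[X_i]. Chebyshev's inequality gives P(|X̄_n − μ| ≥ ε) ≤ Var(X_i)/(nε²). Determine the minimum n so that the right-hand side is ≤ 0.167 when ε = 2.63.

Require 29/(n·2.63²) ≤ 0.167, i.e. n ≥ 29/(0.167·2.63²) = 25.106.
The smallest integer n is 26.

26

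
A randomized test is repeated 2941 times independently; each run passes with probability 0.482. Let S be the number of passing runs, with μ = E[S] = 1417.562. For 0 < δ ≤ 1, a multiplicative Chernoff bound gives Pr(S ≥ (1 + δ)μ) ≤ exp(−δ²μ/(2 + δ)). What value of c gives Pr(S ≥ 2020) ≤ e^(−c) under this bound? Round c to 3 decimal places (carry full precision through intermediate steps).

Write 2020 = (1 + δ)μ, so δ = 2020/1417.562 − 1 = 0.4249818…
Then the exponent is δ²μ/(2 + δ) = (2020 − μ)² / (μ·(2 + δ)) = 105.578181.

105.578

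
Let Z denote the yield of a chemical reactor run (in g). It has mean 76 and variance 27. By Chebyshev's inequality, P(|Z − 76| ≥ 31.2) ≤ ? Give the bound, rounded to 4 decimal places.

0.0277

Chebyshev: P(|Z − μ| ≥ t) ≤ Var(Z)/t².
Bound = 27 / 973.44 = 0.0277.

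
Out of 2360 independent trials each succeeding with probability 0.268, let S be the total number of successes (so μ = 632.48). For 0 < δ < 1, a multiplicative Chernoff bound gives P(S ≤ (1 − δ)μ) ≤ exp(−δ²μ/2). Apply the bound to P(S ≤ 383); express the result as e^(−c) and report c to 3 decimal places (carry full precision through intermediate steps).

49.203

Write 383 = (1 − δ)μ, so δ = 1 − 383/632.48 = 0.3944473…
Then the exponent is δ²μ/2 = (μ − 383)²/(2μ) = 49.203351.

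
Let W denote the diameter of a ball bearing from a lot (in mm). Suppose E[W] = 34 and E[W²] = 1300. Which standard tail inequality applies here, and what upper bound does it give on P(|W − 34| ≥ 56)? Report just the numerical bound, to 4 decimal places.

0.0459

The first two moments determine the variance, so Chebyshev's inequality is the sharpest standard bound available.
Var(W) = E[W²] − (E[W])² = 1300 − 1156 = 144.
Chebyshev's inequality: P(|W − μ| ≥ t) ≤ Var(W)/t² = 144/3136 = 0.0459.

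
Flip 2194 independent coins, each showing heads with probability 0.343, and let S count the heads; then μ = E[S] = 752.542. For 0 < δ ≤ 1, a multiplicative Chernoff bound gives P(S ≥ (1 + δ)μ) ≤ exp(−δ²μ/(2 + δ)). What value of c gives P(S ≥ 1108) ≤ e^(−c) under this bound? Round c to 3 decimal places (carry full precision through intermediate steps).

67.911

Write 1108 = (1 + δ)μ, so δ = 1108/752.542 − 1 = 0.4723431…
Then the exponent is δ²μ/(2 + δ) = (1108 − μ)² / (μ·(2 + δ)) = 67.910528.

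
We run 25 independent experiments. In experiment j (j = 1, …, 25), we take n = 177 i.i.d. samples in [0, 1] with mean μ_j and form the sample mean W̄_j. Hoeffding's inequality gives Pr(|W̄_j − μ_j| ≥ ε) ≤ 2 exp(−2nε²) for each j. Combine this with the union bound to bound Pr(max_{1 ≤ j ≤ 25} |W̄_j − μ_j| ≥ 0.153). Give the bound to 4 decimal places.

0.0126

Per-experiment Hoeffding bound: 2·exp(−2·177·0.153²) = 2·exp(−8.28679) = 0.00050365.
Union bound over 25 events: 25·0.00050365 = 0.01259.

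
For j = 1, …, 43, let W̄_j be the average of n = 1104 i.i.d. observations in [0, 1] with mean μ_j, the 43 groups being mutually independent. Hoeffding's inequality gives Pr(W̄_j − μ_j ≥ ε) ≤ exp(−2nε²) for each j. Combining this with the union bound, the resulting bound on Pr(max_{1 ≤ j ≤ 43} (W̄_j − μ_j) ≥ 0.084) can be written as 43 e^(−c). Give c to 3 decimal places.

15.580

Union bound over the 43 events: Pr(max_{1 ≤ j ≤ 43} (W̄_j − μ_j) ≥ 0.084) ≤ 43·exp(−2nε²) = 43 exp(−2·1104·0.084²).
So c = 2·1104·0.084² = 15.5796.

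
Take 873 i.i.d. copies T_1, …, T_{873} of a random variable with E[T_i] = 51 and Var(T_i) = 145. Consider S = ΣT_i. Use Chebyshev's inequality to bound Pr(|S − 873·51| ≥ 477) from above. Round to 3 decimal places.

0.556

Var(S) = n·Var(T_i) = 873·145 = 126585.
Chebyshev: Pr(|S − 873·51| ≥ 477) ≤ Var(S)/477² = 126585/227529 = 0.5563.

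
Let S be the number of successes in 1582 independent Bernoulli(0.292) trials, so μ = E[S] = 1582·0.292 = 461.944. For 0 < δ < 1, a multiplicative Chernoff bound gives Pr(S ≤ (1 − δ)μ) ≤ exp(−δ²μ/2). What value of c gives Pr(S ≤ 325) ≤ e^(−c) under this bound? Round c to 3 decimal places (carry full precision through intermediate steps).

20.299

Write 325 = (1 − δ)μ, so δ = 1 − 325/461.944 = 0.2964515…
Then the exponent is δ²μ/2 = (μ − 325)²/(2μ) = 20.298628.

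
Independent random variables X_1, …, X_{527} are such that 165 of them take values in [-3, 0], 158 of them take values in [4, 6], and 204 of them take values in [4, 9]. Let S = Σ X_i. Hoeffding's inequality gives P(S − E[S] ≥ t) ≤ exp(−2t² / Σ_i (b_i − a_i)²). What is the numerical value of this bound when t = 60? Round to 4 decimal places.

0.3687

Σ(b_i − a_i)² = 165·3² + 158·2² + 204·5² = 7217.
Exponent = 2·60² / 7217 = 0.99764.
Bound = exp(−0.99764) = 0.36875.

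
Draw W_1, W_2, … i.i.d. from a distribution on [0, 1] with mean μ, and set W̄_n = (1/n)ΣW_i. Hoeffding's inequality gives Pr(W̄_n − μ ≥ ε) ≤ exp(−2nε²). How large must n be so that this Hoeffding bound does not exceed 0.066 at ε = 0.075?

242

Require exp(−2nε²) ≤ 0.066, i.e. 2nε² ≥ ln(1/0.066) = 2.718101.
So n ≥ 2.718101 / (2·0.075²) = 241.609.
The smallest integer n is 242.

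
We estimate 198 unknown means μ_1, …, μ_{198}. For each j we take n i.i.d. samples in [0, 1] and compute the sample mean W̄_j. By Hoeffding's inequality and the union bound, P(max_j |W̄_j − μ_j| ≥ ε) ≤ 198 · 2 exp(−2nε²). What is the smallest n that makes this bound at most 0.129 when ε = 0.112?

Need 2·198·exp(−2nε²) ≤ 0.129, i.e. exp(−2nε²) ≤ 0.129/396.
So 2nε² ≥ ln(396/0.129) = 8.029357.
Hence n ≥ 8.029357/(2·0.112²) = 320.048.
The smallest integer n is 321.

321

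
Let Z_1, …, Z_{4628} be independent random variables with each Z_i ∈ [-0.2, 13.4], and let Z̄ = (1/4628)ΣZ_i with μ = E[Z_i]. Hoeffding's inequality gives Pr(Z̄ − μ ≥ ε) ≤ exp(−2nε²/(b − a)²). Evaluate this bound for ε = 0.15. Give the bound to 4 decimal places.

Exponent: 2nε²/(b − a)² = 2·4628·0.15² / 13.6² = 1.12597.
Bound = exp(−1.12597) = 0.32434.

0.3243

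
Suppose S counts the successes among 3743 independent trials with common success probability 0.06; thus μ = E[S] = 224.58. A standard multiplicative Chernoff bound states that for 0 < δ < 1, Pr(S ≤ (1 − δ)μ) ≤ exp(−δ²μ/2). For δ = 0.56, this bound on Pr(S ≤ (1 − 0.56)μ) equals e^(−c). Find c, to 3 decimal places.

35.214

c = δ²μ/2 = 0.56²·224.58/2 = 35.2141.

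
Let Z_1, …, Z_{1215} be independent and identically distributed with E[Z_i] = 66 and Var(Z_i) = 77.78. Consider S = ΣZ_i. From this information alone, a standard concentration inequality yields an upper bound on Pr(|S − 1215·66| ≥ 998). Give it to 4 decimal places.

With mean and variance of each term known, Chebyshev's inequality bounds the deviation of the sum (or sample mean).
Var(S) = n·Var(Z_i) = 1215·77.78 = 94502.7.
Chebyshev: Pr(|S − 1215·66| ≥ 998) ≤ Var(S)/998² = 94502.7/996004 = 0.0949.

0.0949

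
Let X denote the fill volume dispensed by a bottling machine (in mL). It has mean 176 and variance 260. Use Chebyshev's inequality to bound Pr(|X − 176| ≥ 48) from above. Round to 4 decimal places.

0.1128

Chebyshev: Pr(|X − μ| ≥ t) ≤ Var(X)/t².
Bound = 260 / 2304 = 0.1128.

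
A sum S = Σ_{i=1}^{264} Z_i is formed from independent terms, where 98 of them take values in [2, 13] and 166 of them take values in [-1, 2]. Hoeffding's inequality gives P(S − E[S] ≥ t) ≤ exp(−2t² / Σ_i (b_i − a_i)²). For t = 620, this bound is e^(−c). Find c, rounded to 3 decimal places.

57.579

Σ(b_i − a_i)² = 98·11² + 166·3² = 13352.
c = 2t² / 13352 = 2·620² / 13352 = 57.5794.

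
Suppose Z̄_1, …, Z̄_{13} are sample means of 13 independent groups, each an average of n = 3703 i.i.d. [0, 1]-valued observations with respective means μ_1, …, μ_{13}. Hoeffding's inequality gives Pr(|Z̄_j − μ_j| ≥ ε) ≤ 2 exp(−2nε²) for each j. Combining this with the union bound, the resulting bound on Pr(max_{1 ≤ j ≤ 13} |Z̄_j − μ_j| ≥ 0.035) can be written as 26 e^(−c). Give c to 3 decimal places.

Union bound over the 13 events: Pr(max_{1 ≤ j ≤ 13} |Z̄_j − μ_j| ≥ 0.035) ≤ 13·2·exp(−2nε²) = 26 exp(−2·3703·0.035²).
So c = 2·3703·0.035² = 9.0724.

9.072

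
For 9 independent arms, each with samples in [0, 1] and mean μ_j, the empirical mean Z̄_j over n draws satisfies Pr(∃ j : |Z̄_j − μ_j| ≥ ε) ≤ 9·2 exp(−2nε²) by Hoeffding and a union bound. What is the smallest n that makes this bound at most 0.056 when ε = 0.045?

Need 2·9·exp(−2nε²) ≤ 0.056, i.e. exp(−2nε²) ≤ 0.056/18.
So 2nε² ≥ ln(18/0.056) = 5.772775.
Hence n ≥ 5.772775/(2·0.045²) = 1425.377.
The smallest integer n is 1426.

1426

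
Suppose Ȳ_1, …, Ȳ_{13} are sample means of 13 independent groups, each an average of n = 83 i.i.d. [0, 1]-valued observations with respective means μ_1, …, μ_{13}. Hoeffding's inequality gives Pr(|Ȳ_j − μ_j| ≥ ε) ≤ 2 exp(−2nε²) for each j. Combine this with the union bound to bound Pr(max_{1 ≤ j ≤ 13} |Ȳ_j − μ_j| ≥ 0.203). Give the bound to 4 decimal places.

0.0278

Per-experiment Hoeffding bound: 2·exp(−2·83·0.203²) = 2·exp(−6.84069) = 0.0021387.
Union bound over 13 events: 13·0.0021387 = 0.02780.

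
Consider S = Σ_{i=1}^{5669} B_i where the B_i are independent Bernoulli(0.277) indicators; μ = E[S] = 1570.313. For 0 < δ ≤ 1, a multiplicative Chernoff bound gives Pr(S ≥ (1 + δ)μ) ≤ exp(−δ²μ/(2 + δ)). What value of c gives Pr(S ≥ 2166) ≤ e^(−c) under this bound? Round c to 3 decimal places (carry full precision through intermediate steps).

Write 2166 = (1 + δ)μ, so δ = 2166/1570.313 − 1 = 0.3793428…
Then the exponent is δ²μ/(2 + δ) = (2166 − μ)² / (μ·(2 + δ)) = 94.971434.

94.971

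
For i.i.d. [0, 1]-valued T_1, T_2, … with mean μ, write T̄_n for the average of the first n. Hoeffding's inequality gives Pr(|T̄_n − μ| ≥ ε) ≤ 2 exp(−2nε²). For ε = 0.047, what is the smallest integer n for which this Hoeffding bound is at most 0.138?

Require 2·exp(−2nε²) ≤ 0.138, i.e. 2nε² ≥ ln(2/0.138) = 2.673649.
So n ≥ 2.673649 / (2·0.047²) = 605.172.
The smallest integer n is 606.

606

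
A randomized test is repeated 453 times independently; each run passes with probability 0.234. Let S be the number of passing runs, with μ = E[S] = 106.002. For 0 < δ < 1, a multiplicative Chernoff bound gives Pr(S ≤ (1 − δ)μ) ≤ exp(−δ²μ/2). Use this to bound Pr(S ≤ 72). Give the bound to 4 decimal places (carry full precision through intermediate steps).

0.0043

Write 72 = (1 − δ)μ, so δ = 1 − 72/106.002 = 0.3207675…
Then the exponent is δ²μ/2 = (μ − 72)²/(2μ) = 5.453369.
Bound = exp(−5.453369) = 0.00428.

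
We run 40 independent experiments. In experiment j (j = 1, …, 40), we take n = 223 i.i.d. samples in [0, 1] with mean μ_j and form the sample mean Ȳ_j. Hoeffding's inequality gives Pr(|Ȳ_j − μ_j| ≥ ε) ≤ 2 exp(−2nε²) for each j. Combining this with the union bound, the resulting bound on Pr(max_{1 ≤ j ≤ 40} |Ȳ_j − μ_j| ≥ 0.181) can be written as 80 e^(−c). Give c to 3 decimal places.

Union bound over the 40 events: Pr(max_{1 ≤ j ≤ 40} |Ȳ_j − μ_j| ≥ 0.181) ≤ 40·2·exp(−2nε²) = 80 exp(−2·223·0.181²).
So c = 2·223·0.181² = 14.6114.

14.611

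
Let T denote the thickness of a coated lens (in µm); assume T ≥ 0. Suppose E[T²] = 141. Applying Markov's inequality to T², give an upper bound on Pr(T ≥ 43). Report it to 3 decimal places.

0.076

Since T ≥ 0, the event {T ≥ 43} is the same as {T² ≥ 1849}.
Markov's inequality applied to T² gives Pr(T² ≥ 1849) ≤ E[T²]/1849 = 141/1849 = 0.0763.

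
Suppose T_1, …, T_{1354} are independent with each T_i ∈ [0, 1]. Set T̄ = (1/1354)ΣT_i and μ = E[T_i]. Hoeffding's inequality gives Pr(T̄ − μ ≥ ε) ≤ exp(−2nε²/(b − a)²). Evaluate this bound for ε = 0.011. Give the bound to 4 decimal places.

0.7206

Exponent: 2nε²/(b − a)² = 2·1354·0.011² / 1² = 0.32767.
Bound = exp(−0.32767) = 0.72060.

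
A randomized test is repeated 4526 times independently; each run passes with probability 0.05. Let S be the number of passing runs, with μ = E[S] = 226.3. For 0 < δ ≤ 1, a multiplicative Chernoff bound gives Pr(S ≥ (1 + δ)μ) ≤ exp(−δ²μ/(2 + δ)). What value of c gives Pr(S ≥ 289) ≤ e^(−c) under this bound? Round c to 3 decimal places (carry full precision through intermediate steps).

7.629

Write 289 = (1 + δ)μ, so δ = 289/226.3 − 1 = 0.2770658…
Then the exponent is δ²μ/(2 + δ) = (289 − μ)² / (μ·(2 + δ)) = 7.629129.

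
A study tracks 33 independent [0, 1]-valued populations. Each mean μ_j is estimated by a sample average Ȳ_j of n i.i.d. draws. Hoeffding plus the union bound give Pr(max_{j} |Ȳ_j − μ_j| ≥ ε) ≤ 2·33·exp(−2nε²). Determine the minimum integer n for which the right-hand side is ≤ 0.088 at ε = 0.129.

Need 2·33·exp(−2nε²) ≤ 0.088, i.e. exp(−2nε²) ≤ 0.088/66.
So 2nε² ≥ ln(66/0.088) = 6.620073.
Hence n ≥ 6.620073/(2·0.129²) = 198.909.
The smallest integer n is 199.

199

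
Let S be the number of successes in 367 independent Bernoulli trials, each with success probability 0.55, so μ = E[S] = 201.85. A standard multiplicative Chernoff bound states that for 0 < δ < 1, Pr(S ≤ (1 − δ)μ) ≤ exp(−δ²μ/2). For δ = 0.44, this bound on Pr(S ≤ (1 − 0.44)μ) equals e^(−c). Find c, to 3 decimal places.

19.539

c = δ²μ/2 = 0.44²·201.85/2 = 19.5391.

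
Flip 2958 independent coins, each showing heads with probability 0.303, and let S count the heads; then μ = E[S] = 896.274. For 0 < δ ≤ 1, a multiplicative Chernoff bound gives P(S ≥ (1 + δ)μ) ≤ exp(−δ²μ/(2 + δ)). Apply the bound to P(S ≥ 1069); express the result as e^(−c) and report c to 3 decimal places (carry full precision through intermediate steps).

15.181

Write 1069 = (1 + δ)μ, so δ = 1069/896.274 − 1 = 0.1927156…
Then the exponent is δ²μ/(2 + δ) = (1069 − μ)² / (μ·(2 + δ)) = 15.180718.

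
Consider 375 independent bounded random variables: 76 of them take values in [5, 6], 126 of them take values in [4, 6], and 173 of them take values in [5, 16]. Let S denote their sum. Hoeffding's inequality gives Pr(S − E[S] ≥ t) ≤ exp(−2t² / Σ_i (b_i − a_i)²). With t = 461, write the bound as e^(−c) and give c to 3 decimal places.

19.757

Σ(b_i − a_i)² = 76·1² + 126·2² + 173·11² = 21513.
c = 2t² / 21513 = 2·461² / 21513 = 19.7574.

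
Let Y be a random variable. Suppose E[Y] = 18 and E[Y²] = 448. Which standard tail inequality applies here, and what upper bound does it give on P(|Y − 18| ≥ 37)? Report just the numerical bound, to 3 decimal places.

The first two moments determine the variance, so Chebyshev's inequality is the sharpest standard bound available.
Var(Y) = E[Y²] − (E[Y])² = 448 − 324 = 124.
Chebyshev's inequality: P(|Y − μ| ≥ t) ≤ Var(Y)/t² = 124/1369 = 0.0906.

0.091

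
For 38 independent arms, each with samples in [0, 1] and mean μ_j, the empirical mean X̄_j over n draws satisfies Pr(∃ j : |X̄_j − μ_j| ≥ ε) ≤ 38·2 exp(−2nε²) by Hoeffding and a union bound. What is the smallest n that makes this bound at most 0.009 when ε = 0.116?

336

Need 2·38·exp(−2nε²) ≤ 0.009, i.e. exp(−2nε²) ≤ 0.009/76.
So 2nε² ≥ ln(76/0.009) = 9.041264.
Hence n ≥ 9.041264/(2·0.116²) = 335.957.
The smallest integer n is 336.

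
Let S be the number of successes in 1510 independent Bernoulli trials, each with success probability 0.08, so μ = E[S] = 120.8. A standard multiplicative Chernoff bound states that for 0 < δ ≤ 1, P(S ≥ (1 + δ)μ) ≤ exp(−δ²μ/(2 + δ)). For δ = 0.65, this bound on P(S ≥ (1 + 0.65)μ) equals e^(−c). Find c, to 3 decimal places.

c = δ²μ/(2 + δ) = 0.65²·120.8/(2 + 0.65) = 19.2596.

19.260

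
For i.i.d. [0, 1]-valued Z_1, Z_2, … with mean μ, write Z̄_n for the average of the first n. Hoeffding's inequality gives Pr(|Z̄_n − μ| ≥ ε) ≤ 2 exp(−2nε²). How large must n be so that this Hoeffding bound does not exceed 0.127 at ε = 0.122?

93

Require 2·exp(−2nε²) ≤ 0.127, i.e. 2nε² ≥ ln(2/0.127) = 2.756715.
So n ≥ 2.756715 / (2·0.122²) = 92.607.
The smallest integer n is 93.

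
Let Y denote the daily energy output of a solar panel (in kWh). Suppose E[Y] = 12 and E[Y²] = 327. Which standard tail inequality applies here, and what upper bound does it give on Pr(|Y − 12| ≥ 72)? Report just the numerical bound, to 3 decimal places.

The first two moments determine the variance, so Chebyshev's inequality is the sharpest standard bound available.
Var(Y) = E[Y²] − (E[Y])² = 327 − 144 = 183.
Chebyshev's inequality: Pr(|Y − μ| ≥ t) ≤ Var(Y)/t² = 183/5184 = 0.0353.

0.035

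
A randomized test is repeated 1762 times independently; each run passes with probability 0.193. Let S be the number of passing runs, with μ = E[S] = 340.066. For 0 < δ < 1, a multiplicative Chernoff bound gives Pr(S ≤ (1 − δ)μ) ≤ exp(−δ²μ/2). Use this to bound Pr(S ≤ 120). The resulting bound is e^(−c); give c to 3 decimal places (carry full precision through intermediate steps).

Write 120 = (1 − δ)μ, so δ = 1 − 120/340.066 = 0.6471273…
Then the exponent is δ²μ/2 = (μ − 120)²/(2μ) = 71.205361.

71.205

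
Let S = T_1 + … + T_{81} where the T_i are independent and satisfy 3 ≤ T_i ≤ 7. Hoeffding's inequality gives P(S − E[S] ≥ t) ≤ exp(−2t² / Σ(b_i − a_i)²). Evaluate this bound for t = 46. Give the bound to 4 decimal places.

0.0382

Σ(b_i − a_i)² = 81·(4)² = 1296.
Exponent = 2·46²/1296 = 3.2654.
Bound = exp(−3.2654) = 0.03818.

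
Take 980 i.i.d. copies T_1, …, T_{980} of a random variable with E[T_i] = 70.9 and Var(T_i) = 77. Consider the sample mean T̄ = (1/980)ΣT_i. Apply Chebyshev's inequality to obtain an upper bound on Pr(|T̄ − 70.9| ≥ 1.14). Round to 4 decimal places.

0.0605

Var(T̄) = Var(T_i)/n = 77/980 = 0.078571.
Chebyshev: Pr(|T̄ − 70.9| ≥ 1.14) ≤ Var(T̄)/(1.14)² = 77/(980·1.14²) = 0.0605.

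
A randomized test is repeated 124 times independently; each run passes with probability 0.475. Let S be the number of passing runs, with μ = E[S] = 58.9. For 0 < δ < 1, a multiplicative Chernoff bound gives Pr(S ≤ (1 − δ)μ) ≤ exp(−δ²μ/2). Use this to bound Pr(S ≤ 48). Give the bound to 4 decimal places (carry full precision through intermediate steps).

Write 48 = (1 − δ)μ, so δ = 1 − 48/58.9 = 0.1850594…
Then the exponent is δ²μ/2 = (μ − 48)²/(2μ) = 1.008574.
Bound = exp(−1.008574) = 0.36474.

0.3647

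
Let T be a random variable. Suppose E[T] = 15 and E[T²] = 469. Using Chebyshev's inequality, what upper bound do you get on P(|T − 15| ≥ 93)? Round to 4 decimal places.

Var(T) = E[T²] − (E[T])² = 469 − 225 = 244.
Chebyshev's inequality: P(|T − μ| ≥ t) ≤ Var(T)/t² = 244/8649 = 0.0282.

0.0282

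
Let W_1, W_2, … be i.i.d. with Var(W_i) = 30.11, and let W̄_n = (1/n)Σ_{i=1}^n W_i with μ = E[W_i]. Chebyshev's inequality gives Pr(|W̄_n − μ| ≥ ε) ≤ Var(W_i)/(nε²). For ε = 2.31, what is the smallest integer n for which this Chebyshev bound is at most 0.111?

Require 30.11/(n·2.31²) ≤ 0.111, i.e. n ≥ 30.11/(0.111·2.31²) = 50.835.
The smallest integer n is 51.

51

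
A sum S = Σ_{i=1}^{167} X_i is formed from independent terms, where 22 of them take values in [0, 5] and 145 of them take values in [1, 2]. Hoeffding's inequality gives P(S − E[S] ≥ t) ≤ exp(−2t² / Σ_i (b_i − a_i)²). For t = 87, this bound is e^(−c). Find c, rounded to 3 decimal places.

Σ(b_i − a_i)² = 22·5² + 145·1² = 695.
c = 2t² / 695 = 2·87² / 695 = 21.7813.

21.781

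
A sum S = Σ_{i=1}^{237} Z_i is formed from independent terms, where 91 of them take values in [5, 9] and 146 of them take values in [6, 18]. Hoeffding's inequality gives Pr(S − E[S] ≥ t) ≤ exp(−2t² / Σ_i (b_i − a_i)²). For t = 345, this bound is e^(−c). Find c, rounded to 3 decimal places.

10.589

Σ(b_i − a_i)² = 91·4² + 146·12² = 22480.
c = 2t² / 22480 = 2·345² / 22480 = 10.5894.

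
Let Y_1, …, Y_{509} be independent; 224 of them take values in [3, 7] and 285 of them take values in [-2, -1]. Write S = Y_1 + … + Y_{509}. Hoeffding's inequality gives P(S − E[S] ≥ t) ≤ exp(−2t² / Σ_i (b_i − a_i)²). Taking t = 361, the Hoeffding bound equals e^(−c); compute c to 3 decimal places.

Σ(b_i − a_i)² = 224·4² + 285·1² = 3869.
c = 2t² / 3869 = 2·361² / 3869 = 67.3668.

67.367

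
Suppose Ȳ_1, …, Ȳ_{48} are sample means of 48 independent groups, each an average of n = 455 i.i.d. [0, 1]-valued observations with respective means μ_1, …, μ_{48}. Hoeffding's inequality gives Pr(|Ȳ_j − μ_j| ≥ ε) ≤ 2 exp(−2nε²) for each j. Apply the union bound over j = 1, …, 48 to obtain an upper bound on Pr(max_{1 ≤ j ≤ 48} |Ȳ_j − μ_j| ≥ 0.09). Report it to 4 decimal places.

0.0604

Per-experiment Hoeffding bound: 2·exp(−2·455·0.09²) = 2·exp(−7.37100) = 0.0012585.
Union bound over 48 events: 48·0.0012585 = 0.06041.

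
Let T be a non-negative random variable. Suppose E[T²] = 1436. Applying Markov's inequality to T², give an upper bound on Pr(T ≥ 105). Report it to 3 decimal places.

0.130

Since T ≥ 0, the event {T ≥ 105} is the same as {T² ≥ 11025}.
Markov's inequality applied to T² gives Pr(T² ≥ 11025) ≤ E[T²]/11025 = 1436/11025 = 0.1302.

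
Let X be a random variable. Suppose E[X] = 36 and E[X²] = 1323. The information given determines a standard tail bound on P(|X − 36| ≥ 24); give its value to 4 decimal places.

0.0469

The first two moments determine the variance, so Chebyshev's inequality is the sharpest standard bound available.
Var(X) = E[X²] − (E[X])² = 1323 − 1296 = 27.
Chebyshev's inequality: P(|X − μ| ≥ t) ≤ Var(X)/t² = 27/576 = 0.0469.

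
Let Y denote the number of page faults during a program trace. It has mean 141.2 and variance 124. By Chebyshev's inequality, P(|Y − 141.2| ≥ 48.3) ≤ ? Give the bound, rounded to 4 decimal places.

Chebyshev: P(|Y − μ| ≥ t) ≤ Var(Y)/t².
Bound = 124 / 2332.89 = 0.0532.

0.0532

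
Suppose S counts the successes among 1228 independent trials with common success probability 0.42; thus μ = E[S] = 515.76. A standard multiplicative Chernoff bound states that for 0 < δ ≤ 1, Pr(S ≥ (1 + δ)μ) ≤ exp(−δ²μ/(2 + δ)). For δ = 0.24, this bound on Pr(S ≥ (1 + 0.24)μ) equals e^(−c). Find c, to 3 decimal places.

c = δ²μ/(2 + δ) = 0.24²·515.76/(2 + 0.24) = 13.2624.

13.262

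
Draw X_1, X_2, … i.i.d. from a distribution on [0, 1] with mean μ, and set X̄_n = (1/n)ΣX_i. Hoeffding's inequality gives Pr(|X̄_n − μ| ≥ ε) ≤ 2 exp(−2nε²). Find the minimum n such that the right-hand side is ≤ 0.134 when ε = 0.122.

Require 2·exp(−2nε²) ≤ 0.134, i.e. 2nε² ≥ ln(2/0.134) = 2.703063.
So n ≥ 2.703063 / (2·0.122²) = 90.804.
The smallest integer n is 91.

91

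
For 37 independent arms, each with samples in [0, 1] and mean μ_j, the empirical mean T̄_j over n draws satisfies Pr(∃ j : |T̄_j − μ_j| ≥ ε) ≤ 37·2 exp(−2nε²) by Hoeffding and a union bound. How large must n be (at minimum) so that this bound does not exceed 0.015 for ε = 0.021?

Need 2·37·exp(−2nε²) ≤ 0.015, i.e. exp(−2nε²) ≤ 0.015/74.
So 2nε² ≥ ln(74/0.015) = 8.503770.
Hence n ≥ 8.503770/(2·0.021²) = 9641.463.
The smallest integer n is 9642.

9642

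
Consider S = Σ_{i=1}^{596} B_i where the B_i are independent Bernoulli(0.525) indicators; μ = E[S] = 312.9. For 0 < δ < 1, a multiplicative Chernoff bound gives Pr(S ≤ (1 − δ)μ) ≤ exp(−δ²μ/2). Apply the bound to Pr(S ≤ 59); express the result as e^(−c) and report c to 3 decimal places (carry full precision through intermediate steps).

103.012

Write 59 = (1 − δ)μ, so δ = 1 − 59/312.9 = 0.8114414…
Then the exponent is δ²μ/2 = (μ − 59)²/(2μ) = 103.012480.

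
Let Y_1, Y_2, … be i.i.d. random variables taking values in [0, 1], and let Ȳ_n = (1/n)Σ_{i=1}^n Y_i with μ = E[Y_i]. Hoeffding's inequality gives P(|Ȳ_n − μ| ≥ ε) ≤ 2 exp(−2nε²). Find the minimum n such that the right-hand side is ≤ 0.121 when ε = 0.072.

Require 2·exp(−2nε²) ≤ 0.121, i.e. 2nε² ≥ ln(2/0.121) = 2.805112.
So n ≥ 2.805112 / (2·0.072²) = 270.555.
The smallest integer n is 271.

271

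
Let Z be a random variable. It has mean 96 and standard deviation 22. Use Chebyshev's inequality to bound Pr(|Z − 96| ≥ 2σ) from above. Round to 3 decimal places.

Chebyshev: Pr(|Z − μ| ≥ t) ≤ Var(Z)/t².
Var(Z) = σ² = 22² = 484.
t = 2·22 = 44.
Bound = 484 / 1936 = 0.2500.

0.250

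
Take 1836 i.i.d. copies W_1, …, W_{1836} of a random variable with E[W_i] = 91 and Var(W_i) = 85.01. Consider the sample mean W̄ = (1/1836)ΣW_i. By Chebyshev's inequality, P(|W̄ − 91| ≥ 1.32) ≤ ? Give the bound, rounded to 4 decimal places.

0.0266

Var(W̄) = Var(W_i)/n = 85.01/1836 = 0.046302.
Chebyshev: P(|W̄ − 91| ≥ 1.32) ≤ Var(W̄)/(1.32)² = 85.01/(1836·1.32²) = 0.0266.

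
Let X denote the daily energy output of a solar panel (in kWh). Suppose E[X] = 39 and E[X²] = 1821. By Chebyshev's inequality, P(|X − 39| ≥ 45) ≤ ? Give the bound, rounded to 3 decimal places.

Var(X) = E[X²] − (E[X])² = 1821 − 1521 = 300.
Chebyshev's inequality: P(|X − μ| ≥ t) ≤ Var(X)/t² = 300/2025 = 0.1481.

0.148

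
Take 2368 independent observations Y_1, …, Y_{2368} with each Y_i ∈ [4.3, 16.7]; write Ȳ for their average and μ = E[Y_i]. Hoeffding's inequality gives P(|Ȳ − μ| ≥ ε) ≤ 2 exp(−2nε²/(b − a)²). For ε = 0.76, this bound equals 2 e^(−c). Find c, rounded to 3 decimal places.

c = 2nε²/(b − a)² = 2·2368·0.76² / 12.4² = 17.7908.

17.791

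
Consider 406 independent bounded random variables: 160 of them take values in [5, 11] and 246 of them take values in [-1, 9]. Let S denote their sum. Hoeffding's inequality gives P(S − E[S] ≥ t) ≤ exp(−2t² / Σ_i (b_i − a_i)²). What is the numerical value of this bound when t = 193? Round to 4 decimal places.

0.0860

Σ(b_i − a_i)² = 160·6² + 246·10² = 30360.
Exponent = 2·193² / 30360 = 2.45382.
Bound = exp(−2.45382) = 0.08596.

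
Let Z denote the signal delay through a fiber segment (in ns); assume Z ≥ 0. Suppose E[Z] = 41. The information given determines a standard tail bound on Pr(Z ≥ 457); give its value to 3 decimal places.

0.090

Only the mean of a non-negative variable is known, so Markov's inequality is the applicable tail bound.
Markov's inequality: for a non-negative random variable, Pr(Z ≥ a) ≤ E[Z]/a.
Here E[Z] = 41 and a = 457, so the bound is 41/457 = 0.0897.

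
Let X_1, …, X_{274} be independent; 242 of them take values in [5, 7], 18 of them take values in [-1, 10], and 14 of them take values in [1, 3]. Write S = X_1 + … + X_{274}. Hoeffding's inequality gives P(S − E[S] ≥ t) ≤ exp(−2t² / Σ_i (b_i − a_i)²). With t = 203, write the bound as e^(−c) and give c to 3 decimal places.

Σ(b_i − a_i)² = 242·2² + 18·11² + 14·2² = 3202.
c = 2t² / 3202 = 2·203² / 3202 = 25.7395.

25.740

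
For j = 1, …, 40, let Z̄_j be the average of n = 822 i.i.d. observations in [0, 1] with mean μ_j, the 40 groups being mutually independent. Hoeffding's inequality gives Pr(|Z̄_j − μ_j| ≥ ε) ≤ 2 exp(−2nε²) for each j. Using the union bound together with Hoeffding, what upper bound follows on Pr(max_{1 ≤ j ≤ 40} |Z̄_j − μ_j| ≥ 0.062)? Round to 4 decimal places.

0.1441

Per-experiment Hoeffding bound: 2·exp(−2·822·0.062²) = 2·exp(−6.31954) = 0.0036016.
Union bound over 40 events: 40·0.0036016 = 0.14406.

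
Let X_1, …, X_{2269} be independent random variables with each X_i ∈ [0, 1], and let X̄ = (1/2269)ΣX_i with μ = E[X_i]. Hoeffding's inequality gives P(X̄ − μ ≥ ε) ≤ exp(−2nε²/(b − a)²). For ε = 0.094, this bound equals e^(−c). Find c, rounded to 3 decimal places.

c = 2nε²/(b − a)² = 2·2269·0.094² / 1² = 40.0978.

40.098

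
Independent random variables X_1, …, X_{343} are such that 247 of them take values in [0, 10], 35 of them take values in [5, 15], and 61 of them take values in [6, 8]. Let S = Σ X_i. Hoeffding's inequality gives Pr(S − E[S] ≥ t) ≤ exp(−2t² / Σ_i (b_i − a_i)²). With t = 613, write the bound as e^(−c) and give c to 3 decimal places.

26.422

Σ(b_i − a_i)² = 247·10² + 35·10² + 61·2² = 28444.
c = 2t² / 28444 = 2·613² / 28444 = 26.4217.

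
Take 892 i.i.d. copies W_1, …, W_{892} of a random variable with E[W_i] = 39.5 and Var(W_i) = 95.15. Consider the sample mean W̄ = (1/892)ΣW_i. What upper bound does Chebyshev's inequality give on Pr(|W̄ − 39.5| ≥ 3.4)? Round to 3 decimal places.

Var(W̄) = Var(W_i)/n = 95.15/892 = 0.10667.
Chebyshev: Pr(|W̄ − 39.5| ≥ 3.4) ≤ Var(W̄)/(3.4)² = 95.15/(892·3.4²) = 0.0092.

0.009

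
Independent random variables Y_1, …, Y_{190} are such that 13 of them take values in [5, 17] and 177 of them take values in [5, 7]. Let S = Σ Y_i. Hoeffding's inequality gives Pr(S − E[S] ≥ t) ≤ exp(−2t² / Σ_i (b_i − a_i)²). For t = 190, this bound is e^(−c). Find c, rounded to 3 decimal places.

Σ(b_i − a_i)² = 13·12² + 177·2² = 2580.
c = 2t² / 2580 = 2·190² / 2580 = 27.9845.

27.984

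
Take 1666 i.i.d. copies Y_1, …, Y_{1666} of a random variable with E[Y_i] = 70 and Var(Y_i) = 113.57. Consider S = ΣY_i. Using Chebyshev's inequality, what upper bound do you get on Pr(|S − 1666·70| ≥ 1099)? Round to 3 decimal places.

0.157

Var(S) = n·Var(Y_i) = 1666·113.57 = 189207.62.
Chebyshev: Pr(|S − 1666·70| ≥ 1099) ≤ Var(S)/1099² = 189207.62/1207801 = 0.1567.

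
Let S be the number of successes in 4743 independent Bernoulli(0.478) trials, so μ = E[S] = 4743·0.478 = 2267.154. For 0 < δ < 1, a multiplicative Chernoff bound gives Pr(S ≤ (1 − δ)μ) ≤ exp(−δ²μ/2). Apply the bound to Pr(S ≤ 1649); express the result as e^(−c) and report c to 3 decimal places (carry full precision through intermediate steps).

84.272

Write 1649 = (1 − δ)μ, so δ = 1 − 1649/2267.154 = 0.2726564…
Then the exponent is δ²μ/2 = (μ − 1649)²/(2μ) = 84.271816.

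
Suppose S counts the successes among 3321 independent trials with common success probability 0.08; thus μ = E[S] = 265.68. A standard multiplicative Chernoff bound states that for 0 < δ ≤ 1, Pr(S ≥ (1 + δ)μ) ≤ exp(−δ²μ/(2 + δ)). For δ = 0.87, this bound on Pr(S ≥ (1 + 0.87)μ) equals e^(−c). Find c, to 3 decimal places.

70.067

c = δ²μ/(2 + δ) = 0.87²·265.68/(2 + 0.87) = 70.0673.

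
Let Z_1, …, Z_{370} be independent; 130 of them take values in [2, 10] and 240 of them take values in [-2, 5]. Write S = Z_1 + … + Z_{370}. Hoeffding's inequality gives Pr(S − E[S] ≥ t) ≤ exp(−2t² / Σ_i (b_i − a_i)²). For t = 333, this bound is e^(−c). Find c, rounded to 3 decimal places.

11.045

Σ(b_i − a_i)² = 130·8² + 240·7² = 20080.
c = 2t² / 20080 = 2·333² / 20080 = 11.0447.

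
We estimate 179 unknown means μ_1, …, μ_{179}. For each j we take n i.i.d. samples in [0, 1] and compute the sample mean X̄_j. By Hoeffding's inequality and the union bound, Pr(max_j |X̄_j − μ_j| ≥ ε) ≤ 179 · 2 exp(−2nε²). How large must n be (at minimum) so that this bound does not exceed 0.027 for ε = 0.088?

613

Need 2·179·exp(−2nε²) ≤ 0.027, i.e. exp(−2nε²) ≤ 0.027/358.
So 2nε² ≥ ln(358/0.027) = 9.492451.
Hence n ≥ 9.492451/(2·0.088²) = 612.891.
The smallest integer n is 613.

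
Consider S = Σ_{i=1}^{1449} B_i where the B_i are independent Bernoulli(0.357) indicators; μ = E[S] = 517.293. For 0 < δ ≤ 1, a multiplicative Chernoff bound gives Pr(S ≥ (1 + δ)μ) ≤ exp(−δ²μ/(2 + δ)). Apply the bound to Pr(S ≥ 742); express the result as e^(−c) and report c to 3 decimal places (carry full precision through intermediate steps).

40.096

Write 742 = (1 + δ)μ, so δ = 742/517.293 − 1 = 0.4343902…
Then the exponent is δ²μ/(2 + δ) = (742 − μ)² / (μ·(2 + δ)) = 40.096495.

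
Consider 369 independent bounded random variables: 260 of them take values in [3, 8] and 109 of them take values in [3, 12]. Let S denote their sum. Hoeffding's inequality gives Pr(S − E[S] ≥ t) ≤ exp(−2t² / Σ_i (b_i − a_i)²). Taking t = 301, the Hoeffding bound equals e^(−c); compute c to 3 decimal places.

Σ(b_i − a_i)² = 260·5² + 109·9² = 15329.
c = 2t² / 15329 = 2·301² / 15329 = 11.8209.

11.821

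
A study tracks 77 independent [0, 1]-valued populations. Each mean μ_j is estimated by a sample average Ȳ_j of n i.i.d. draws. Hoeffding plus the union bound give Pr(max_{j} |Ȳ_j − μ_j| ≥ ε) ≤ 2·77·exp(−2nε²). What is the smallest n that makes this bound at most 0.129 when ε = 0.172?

120

Need 2·77·exp(−2nε²) ≤ 0.129, i.e. exp(−2nε²) ≤ 0.129/154.
So 2nε² ≥ ln(154/0.129) = 7.084895.
Hence n ≥ 7.084895/(2·0.172²) = 119.742.
The smallest integer n is 120.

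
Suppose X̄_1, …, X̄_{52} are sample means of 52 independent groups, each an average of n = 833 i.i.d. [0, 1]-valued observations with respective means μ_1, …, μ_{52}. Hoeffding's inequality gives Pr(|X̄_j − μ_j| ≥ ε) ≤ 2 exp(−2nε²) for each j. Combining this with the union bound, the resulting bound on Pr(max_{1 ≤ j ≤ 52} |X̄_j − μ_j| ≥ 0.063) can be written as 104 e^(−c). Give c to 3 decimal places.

6.612

Union bound over the 52 events: Pr(max_{1 ≤ j ≤ 52} |X̄_j − μ_j| ≥ 0.063) ≤ 52·2·exp(−2nε²) = 104 exp(−2·833·0.063²).
So c = 2·833·0.063² = 6.6124.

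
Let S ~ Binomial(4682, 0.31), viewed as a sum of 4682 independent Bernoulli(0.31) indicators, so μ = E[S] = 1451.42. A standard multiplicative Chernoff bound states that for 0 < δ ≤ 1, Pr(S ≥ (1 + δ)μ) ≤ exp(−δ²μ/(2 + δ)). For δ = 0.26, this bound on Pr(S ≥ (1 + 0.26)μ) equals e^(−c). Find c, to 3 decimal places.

43.414

c = δ²μ/(2 + δ) = 0.26²·1451.42/(2 + 0.26) = 43.4142.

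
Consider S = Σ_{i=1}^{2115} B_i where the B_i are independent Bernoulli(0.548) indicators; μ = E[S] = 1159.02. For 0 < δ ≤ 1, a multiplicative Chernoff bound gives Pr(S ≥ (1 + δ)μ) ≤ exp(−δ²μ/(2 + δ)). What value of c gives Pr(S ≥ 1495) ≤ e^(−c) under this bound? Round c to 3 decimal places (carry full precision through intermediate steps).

42.533

Write 1495 = (1 + δ)μ, so δ = 1495/1159.02 − 1 = 0.2898828…
Then the exponent is δ²μ/(2 + δ) = (1495 − μ)² / (μ·(2 + δ)) = 42.532671.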